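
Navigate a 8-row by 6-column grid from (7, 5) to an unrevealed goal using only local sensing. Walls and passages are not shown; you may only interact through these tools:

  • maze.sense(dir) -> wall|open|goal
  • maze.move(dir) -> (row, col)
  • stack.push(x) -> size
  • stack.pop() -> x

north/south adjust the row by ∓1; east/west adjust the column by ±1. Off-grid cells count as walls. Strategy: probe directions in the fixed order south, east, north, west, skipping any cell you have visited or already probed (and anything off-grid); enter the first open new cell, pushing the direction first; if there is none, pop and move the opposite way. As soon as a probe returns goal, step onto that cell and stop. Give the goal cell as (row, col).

> sense dir: north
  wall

> sense dir: west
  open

> push x: west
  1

> move dir: west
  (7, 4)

> sense dir: north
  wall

> sense dir: west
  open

> push x: west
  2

> move dir: west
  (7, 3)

> sense dir: north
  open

> push x: north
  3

> move dir: north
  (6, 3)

> sense dir: north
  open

> push x: north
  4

> move dir: north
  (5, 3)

> sense dir: east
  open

> push x: east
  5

> move dir: east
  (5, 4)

> sense dir: east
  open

> push x: east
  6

> move dir: east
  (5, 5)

> sense dir: north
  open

> push x: north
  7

> move dir: north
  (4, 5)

> sense dir: north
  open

> push x: north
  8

> move dir: north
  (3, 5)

> sense dir: north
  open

> push x: north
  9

> move dir: north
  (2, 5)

> sense dir: north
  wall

> sense dir: west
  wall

> pop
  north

> move dir: south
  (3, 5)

> sense dir: west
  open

> push x: west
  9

> move dir: west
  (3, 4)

> sense dir: south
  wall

> sense dir: west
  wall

> pop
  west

> move dir: east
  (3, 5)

> pop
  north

> move dir: south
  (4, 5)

> pop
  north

> move dir: south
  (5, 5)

> pop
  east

> move dir: west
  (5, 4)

> pop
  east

> move dir: west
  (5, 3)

> sense dir: north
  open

> push x: north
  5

> move dir: north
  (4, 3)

> sense dir: west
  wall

> pop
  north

> move dir: south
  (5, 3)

> sense dir: west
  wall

> pop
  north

> move dir: south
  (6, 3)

> sense dir: west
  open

> push x: west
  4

> move dir: west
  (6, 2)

> sense dir: south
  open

> push x: south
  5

> move dir: south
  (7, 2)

> sense dir: west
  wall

> pop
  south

> move dir: north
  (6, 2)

> sense dir: west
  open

> push x: west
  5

> move dir: west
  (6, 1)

> sense dir: north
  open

> push x: north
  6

> move dir: north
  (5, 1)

> sense dir: north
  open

> push x: north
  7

> move dir: north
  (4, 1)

> sense dir: north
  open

> push x: north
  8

> move dir: north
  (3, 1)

> sense dir: east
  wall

> sense dir: north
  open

> push x: north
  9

> move dir: north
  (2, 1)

> sense dir: east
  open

> push x: east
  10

> move dir: east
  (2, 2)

> sense dir: east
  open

> push x: east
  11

> move dir: east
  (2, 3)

> sense dir: north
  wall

> pop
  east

> move dir: west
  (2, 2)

> sense dir: north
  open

> push x: north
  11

> move dir: north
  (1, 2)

> sense dir: north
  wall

> sense dir: west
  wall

> pop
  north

> move dir: south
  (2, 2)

> pop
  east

> move dir: west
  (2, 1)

> sense dir: west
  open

> push x: west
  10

> move dir: west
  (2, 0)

> sense dir: south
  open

> push x: south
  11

> move dir: south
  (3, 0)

> sense dir: south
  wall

> pop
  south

> move dir: north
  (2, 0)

> sense dir: north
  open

> push x: north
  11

> move dir: north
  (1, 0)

> sense dir: north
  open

> push x: north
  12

> move dir: north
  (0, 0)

> sense dir: east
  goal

> move dir: east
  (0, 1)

Answer: (0, 1)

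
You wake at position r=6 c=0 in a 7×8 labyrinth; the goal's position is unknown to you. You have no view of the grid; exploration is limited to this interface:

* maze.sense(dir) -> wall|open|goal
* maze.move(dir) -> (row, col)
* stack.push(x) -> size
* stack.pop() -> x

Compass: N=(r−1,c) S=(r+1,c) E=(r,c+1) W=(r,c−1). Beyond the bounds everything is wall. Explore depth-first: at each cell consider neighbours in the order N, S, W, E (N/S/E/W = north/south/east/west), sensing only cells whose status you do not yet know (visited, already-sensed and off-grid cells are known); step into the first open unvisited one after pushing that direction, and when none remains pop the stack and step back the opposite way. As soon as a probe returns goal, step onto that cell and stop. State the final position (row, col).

==> maze.sense(dir→north)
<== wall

==> maze.sense(dir→east)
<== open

==> stack.push(x→east)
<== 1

==> maze.move(dir→east)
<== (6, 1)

==> maze.sense(dir→north)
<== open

==> stack.push(x→north)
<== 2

==> maze.move(dir→north)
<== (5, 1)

==> maze.sense(dir→north)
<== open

==> stack.push(x→north)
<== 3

==> maze.move(dir→north)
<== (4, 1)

==> maze.sense(dir→north)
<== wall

==> maze.sense(dir→west)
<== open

==> stack.push(x→west)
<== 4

==> maze.move(dir→west)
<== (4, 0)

==> maze.sense(dir→north)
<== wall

==> stack.pop()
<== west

==> maze.move(dir→east)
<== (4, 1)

==> maze.sense(dir→east)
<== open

==> stack.push(x→east)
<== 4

==> maze.move(dir→east)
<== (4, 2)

==> maze.sense(dir→north)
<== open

==> stack.push(x→north)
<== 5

==> maze.move(dir→north)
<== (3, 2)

==> maze.sense(dir→north)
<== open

==> stack.push(x→north)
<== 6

==> maze.move(dir→north)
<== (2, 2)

==> maze.sense(dir→north)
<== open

==> stack.push(x→north)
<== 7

==> maze.move(dir→north)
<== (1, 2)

==> maze.sense(dir→north)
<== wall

==> maze.sense(dir→west)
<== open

==> stack.push(x→west)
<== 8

==> maze.move(dir→west)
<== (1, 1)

==> maze.sense(dir→north)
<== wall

==> maze.sense(dir→south)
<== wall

==> maze.sense(dir→west)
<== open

==> stack.push(x→west)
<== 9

==> maze.move(dir→west)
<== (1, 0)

==> maze.sense(dir→north)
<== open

==> stack.push(x→north)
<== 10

==> maze.move(dir→north)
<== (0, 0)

==> stack.pop()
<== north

==> maze.move(dir→south)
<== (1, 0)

==> maze.sense(dir→south)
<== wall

==> stack.pop()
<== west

==> maze.move(dir→east)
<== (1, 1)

==> stack.pop()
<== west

==> maze.move(dir→east)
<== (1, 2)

==> maze.sense(dir→east)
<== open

==> stack.push(x→east)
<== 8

==> maze.move(dir→east)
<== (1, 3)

==> maze.sense(dir→north)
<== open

==> stack.push(x→north)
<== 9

==> maze.move(dir→north)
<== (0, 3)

==> maze.sense(dir→east)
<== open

==> stack.push(x→east)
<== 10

==> maze.move(dir→east)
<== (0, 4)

==> maze.sense(dir→south)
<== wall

==> maze.sense(dir→east)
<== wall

==> stack.pop()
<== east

==> maze.move(dir→west)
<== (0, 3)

==> stack.pop()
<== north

==> maze.move(dir→south)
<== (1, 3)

==> maze.sense(dir→south)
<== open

==> stack.push(x→south)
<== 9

==> maze.move(dir→south)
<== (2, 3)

==> maze.sense(dir→south)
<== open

==> stack.push(x→south)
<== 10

==> maze.move(dir→south)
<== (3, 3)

==> maze.sense(dir→south)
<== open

==> stack.push(x→south)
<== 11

==> maze.move(dir→south)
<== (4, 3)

==> maze.sense(dir→south)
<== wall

==> maze.sense(dir→east)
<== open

==> stack.push(x→east)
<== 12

==> maze.move(dir→east)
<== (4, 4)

==> maze.sense(dir→north)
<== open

==> stack.push(x→north)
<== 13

==> maze.move(dir→north)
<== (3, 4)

==> maze.sense(dir→north)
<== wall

==> maze.sense(dir→east)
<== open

==> stack.push(x→east)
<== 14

==> maze.move(dir→east)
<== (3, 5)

==> maze.sense(dir→north)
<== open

==> stack.push(x→north)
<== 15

==> maze.move(dir→north)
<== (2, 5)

==> maze.sense(dir→north)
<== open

==> stack.push(x→north)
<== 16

==> maze.move(dir→north)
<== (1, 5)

==> maze.sense(dir→east)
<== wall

==> stack.pop()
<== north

==> maze.move(dir→south)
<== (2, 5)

==> maze.sense(dir→east)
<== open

==> stack.push(x→east)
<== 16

==> maze.move(dir→east)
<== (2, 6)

==> maze.sense(dir→south)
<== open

==> stack.push(x→south)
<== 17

==> maze.move(dir→south)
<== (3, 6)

==> maze.sense(dir→south)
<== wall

==> maze.sense(dir→east)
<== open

==> stack.push(x→east)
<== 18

==> maze.move(dir→east)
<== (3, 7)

==> maze.sense(dir→north)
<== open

==> stack.push(x→north)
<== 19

==> maze.move(dir→north)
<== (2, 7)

==> maze.sense(dir→north)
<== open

==> stack.push(x→north)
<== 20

==> maze.move(dir→north)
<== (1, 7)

==> maze.sense(dir→north)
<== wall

==> stack.pop()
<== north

==> maze.move(dir→south)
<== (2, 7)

==> stack.pop()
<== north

==> maze.move(dir→south)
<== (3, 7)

==> maze.sense(dir→south)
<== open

==> stack.push(x→south)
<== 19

==> maze.move(dir→south)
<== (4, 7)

==> maze.sense(dir→south)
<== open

==> stack.push(x→south)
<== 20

==> maze.move(dir→south)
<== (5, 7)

==> maze.sense(dir→south)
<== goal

==> maze.move(dir→south)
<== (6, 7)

Answer: (6, 7)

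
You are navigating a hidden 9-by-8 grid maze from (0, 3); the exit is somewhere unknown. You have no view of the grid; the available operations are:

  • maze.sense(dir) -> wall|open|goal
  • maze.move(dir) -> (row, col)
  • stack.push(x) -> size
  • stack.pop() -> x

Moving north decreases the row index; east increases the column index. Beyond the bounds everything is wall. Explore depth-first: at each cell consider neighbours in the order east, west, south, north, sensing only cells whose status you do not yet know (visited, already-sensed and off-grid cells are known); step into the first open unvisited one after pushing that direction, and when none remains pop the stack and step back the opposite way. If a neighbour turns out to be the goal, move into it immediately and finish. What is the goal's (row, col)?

>> sense(east)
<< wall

>> sense(west)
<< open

>> push(west)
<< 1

>> move(west)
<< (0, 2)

>> sense(west)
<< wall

>> sense(south)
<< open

>> push(south)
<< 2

>> move(south)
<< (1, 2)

>> sense(east)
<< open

>> push(east)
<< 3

>> move(east)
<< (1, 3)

>> sense(east)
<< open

>> push(east)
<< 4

>> move(east)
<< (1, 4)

>> sense(east)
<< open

>> push(east)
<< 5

>> move(east)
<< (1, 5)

>> sense(east)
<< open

>> push(east)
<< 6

>> move(east)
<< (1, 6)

>> sense(east)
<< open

>> push(east)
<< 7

>> move(east)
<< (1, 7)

>> sense(south)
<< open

>> push(south)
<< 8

>> move(south)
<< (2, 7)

>> sense(west)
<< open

>> push(west)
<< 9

>> move(west)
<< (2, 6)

>> sense(west)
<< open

>> push(west)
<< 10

>> move(west)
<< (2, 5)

>> sense(west)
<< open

>> push(west)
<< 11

>> move(west)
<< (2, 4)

>> sense(west)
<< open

>> push(west)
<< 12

>> move(west)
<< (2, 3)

>> sense(west)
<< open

>> push(west)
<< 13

>> move(west)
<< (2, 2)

>> sense(west)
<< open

>> push(west)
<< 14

>> move(west)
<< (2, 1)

>> sense(west)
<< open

>> push(west)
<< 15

>> move(west)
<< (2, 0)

>> sense(south)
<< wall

>> sense(north)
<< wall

>> pop()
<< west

>> move(east)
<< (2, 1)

>> sense(south)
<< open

>> push(south)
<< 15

>> move(south)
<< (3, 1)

>> sense(east)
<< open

>> push(east)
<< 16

>> move(east)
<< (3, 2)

>> sense(east)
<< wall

>> sense(south)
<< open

>> push(south)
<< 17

>> move(south)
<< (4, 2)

>> sense(east)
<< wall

>> sense(west)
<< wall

>> sense(south)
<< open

>> push(south)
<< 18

>> move(south)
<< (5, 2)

>> sense(east)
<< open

>> push(east)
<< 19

>> move(east)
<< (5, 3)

>> sense(east)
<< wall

>> sense(south)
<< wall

>> pop()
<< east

>> move(west)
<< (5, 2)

>> sense(west)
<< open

>> push(west)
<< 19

>> move(west)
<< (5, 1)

>> sense(west)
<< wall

>> sense(south)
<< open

>> push(south)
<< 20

>> move(south)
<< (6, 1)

>> sense(east)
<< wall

>> sense(west)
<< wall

>> sense(south)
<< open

>> push(south)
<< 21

>> move(south)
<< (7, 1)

>> sense(east)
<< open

>> push(east)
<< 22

>> move(east)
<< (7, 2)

>> sense(east)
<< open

>> push(east)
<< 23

>> move(east)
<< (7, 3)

>> sense(east)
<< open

>> push(east)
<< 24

>> move(east)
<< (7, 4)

>> sense(east)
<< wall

>> sense(south)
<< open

>> push(south)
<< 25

>> move(south)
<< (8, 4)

>> sense(east)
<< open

>> push(east)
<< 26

>> move(east)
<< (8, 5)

>> sense(east)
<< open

>> push(east)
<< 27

>> move(east)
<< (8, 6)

>> sense(east)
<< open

>> push(east)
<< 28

>> move(east)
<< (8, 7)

>> sense(north)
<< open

>> push(north)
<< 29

>> move(north)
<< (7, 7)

>> sense(west)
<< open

>> push(west)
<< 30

>> move(west)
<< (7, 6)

>> sense(north)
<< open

>> push(north)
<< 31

>> move(north)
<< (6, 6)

>> sense(east)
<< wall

>> sense(west)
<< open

>> push(west)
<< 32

>> move(west)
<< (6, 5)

>> sense(west)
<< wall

>> sense(north)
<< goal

>> move(north)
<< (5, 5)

Answer: (5, 5)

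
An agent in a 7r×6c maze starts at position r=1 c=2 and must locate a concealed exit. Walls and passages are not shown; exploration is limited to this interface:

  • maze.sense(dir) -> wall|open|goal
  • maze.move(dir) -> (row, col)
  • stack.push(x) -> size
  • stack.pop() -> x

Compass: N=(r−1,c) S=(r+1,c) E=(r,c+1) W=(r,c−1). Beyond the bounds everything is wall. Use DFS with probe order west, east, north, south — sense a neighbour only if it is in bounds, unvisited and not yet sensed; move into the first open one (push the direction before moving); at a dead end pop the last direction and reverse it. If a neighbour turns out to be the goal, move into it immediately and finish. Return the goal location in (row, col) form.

// sense(dir='west') => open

// push(x='west') => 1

// move(dir='west') => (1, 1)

// sense(dir='west') => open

// push(x='west') => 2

// move(dir='west') => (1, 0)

// sense(dir='north') => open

// push(x='north') => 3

// move(dir='north') => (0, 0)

// sense(dir='east') => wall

// pop() => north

// move(dir='south') => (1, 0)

// sense(dir='south') => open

// push(x='south') => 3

// move(dir='south') => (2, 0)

// sense(dir='east') => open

// push(x='east') => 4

// move(dir='east') => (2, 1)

// sense(dir='east') => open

// push(x='east') => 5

// move(dir='east') => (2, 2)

// sense(dir='east') => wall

// sense(dir='south') => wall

// pop() => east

// move(dir='west') => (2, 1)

// sense(dir='south') => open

// push(x='south') => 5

// move(dir='south') => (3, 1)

// sense(dir='west') => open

// push(x='west') => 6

// move(dir='west') => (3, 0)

// sense(dir='south') => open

// push(x='south') => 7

// move(dir='south') => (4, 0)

// sense(dir='east') => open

// push(x='east') => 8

// move(dir='east') => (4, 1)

// sense(dir='east') => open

// push(x='east') => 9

// move(dir='east') => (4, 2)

// sense(dir='east') => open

// push(x='east') => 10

// move(dir='east') => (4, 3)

// sense(dir='east') => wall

// sense(dir='north') => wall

// sense(dir='south') => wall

// pop() => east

// move(dir='west') => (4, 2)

// sense(dir='south') => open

// push(x='south') => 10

// move(dir='south') => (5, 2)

// sense(dir='west') => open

// push(x='west') => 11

// move(dir='west') => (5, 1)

// sense(dir='west') => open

// push(x='west') => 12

// move(dir='west') => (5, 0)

// sense(dir='south') => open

// push(x='south') => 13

// move(dir='south') => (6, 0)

// sense(dir='east') => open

// push(x='east') => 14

// move(dir='east') => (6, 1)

// sense(dir='east') => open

// push(x='east') => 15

// move(dir='east') => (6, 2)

// sense(dir='east') => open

// push(x='east') => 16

// move(dir='east') => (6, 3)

// sense(dir='east') => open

// push(x='east') => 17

// move(dir='east') => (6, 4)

// sense(dir='east') => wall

// sense(dir='north') => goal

// move(dir='north') => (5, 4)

Answer: (5, 4)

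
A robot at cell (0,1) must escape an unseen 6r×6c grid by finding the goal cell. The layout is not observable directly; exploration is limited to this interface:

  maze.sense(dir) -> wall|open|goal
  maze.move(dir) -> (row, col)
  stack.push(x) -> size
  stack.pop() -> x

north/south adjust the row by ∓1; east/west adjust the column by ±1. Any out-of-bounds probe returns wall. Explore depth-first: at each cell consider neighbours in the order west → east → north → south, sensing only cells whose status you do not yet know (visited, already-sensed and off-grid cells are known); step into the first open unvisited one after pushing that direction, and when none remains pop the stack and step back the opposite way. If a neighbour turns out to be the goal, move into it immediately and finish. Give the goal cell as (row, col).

[in] maze.sense dir=west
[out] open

[in] stack.push x=west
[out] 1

[in] maze.move dir=west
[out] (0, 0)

[in] maze.sense dir=south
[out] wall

[in] stack.pop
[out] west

[in] maze.move dir=east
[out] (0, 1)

[in] maze.sense dir=east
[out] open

[in] stack.push x=east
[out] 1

[in] maze.move dir=east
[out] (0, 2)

[in] maze.sense dir=east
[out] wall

[in] maze.sense dir=south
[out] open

[in] stack.push x=south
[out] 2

[in] maze.move dir=south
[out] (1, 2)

[in] maze.sense dir=west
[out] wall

[in] maze.sense dir=east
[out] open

[in] stack.push x=east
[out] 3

[in] maze.move dir=east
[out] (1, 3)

[in] maze.sense dir=east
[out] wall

[in] maze.sense dir=south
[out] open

[in] stack.push x=south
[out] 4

[in] maze.move dir=south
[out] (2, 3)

[in] maze.sense dir=west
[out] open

[in] stack.push x=west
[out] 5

[in] maze.move dir=west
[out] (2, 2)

[in] maze.sense dir=west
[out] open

[in] stack.push x=west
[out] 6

[in] maze.move dir=west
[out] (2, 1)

[in] maze.sense dir=west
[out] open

[in] stack.push x=west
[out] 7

[in] maze.move dir=west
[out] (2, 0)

[in] maze.sense dir=south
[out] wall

[in] stack.pop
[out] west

[in] maze.move dir=east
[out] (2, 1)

[in] maze.sense dir=south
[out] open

[in] stack.push x=south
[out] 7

[in] maze.move dir=south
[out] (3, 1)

[in] maze.sense dir=east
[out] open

[in] stack.push x=east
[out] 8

[in] maze.move dir=east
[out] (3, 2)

[in] maze.sense dir=east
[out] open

[in] stack.push x=east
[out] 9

[in] maze.move dir=east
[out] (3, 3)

[in] maze.sense dir=east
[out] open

[in] stack.push x=east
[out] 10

[in] maze.move dir=east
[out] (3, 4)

[in] maze.sense dir=east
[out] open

[in] stack.push x=east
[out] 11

[in] maze.move dir=east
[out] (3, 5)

[in] maze.sense dir=north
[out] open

[in] stack.push x=north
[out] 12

[in] maze.move dir=north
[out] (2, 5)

[in] maze.sense dir=west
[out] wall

[in] maze.sense dir=north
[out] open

[in] stack.push x=north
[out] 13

[in] maze.move dir=north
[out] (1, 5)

[in] maze.sense dir=north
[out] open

[in] stack.push x=north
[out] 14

[in] maze.move dir=north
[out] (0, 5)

[in] maze.sense dir=west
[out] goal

[in] maze.move dir=west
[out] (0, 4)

Answer: (0, 4)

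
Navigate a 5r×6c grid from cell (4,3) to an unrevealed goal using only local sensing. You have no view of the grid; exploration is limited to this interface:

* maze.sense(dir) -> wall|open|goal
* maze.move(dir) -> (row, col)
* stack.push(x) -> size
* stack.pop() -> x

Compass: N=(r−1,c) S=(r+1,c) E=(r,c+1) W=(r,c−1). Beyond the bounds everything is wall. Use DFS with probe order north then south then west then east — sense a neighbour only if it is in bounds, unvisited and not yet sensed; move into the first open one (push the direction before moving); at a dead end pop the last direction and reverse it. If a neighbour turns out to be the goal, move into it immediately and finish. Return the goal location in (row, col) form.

·→ maze.sense(dir=north)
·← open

·→ stack.push(x=north)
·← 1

·→ maze.move(dir=north)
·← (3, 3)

·→ maze.sense(dir=north)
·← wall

·→ maze.sense(dir=west)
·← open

·→ stack.push(x=west)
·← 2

·→ maze.move(dir=west)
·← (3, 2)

·→ maze.sense(dir=north)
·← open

·→ stack.push(x=north)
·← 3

·→ maze.move(dir=north)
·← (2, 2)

·→ maze.sense(dir=north)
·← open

·→ stack.push(x=north)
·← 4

·→ maze.move(dir=north)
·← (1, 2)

·→ maze.sense(dir=north)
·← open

·→ stack.push(x=north)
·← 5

·→ maze.move(dir=north)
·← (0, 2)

·→ maze.sense(dir=west)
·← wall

·→ maze.sense(dir=east)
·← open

·→ stack.push(x=east)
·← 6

·→ maze.move(dir=east)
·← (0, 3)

·→ maze.sense(dir=south)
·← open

·→ stack.push(x=south)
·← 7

·→ maze.move(dir=south)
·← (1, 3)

·→ maze.sense(dir=east)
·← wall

·→ stack.pop()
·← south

·→ maze.move(dir=north)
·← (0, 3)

·→ maze.sense(dir=east)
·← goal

·→ maze.move(dir=east)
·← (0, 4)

Answer: (0, 4)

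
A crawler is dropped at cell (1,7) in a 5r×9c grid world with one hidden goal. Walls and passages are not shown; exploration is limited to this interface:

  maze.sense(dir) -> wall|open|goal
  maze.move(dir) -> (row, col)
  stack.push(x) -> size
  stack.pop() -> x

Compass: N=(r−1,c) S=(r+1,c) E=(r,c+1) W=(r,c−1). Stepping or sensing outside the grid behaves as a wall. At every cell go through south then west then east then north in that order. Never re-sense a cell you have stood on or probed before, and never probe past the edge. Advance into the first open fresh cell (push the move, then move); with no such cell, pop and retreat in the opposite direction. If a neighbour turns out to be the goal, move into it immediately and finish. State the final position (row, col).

$ sense south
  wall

$ sense west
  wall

$ sense east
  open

$ push east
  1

$ move east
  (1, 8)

$ sense south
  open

$ push south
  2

$ move south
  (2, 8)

$ sense south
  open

$ push south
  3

$ move south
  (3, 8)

$ sense south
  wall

$ sense west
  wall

$ pop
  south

$ move north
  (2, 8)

$ pop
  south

$ move north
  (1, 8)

$ sense north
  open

$ push north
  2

$ move north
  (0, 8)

$ sense west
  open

$ push west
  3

$ move west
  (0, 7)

$ sense west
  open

$ push west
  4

$ move west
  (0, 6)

$ sense west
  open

$ push west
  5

$ move west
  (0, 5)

$ sense south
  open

$ push south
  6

$ move south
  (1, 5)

$ sense south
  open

$ push south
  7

$ move south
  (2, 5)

$ sense south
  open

$ push south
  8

$ move south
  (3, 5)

$ sense south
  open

$ push south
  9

$ move south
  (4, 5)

$ sense west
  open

$ push west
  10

$ move west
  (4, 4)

$ sense west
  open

$ push west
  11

$ move west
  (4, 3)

$ sense west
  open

$ push west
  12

$ move west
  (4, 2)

$ sense west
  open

$ push west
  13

$ move west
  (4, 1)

$ sense west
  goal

$ move west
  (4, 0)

Answer: (4, 0)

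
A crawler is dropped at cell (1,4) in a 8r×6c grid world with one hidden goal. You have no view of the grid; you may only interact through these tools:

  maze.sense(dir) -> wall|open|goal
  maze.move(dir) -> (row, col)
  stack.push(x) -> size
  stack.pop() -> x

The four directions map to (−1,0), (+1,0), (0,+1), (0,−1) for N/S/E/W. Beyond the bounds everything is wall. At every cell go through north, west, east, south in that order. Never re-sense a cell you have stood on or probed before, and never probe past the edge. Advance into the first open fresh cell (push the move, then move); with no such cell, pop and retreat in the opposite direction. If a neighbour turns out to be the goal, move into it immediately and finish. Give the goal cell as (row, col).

==> maze.sense(north)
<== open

==> stack.push(north)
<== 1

==> maze.move(north)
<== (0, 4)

==> maze.sense(west)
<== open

==> stack.push(west)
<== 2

==> maze.move(west)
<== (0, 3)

==> maze.sense(west)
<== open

==> stack.push(west)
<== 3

==> maze.move(west)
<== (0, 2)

==> maze.sense(west)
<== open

==> stack.push(west)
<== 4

==> maze.move(west)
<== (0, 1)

==> maze.sense(west)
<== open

==> stack.push(west)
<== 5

==> maze.move(west)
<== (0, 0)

==> maze.sense(south)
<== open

==> stack.push(south)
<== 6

==> maze.move(south)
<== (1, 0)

==> maze.sense(east)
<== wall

==> maze.sense(south)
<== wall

==> stack.pop()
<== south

==> maze.move(north)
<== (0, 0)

==> stack.pop()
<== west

==> maze.move(east)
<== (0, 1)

==> stack.pop()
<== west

==> maze.move(east)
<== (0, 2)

==> maze.sense(south)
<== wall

==> stack.pop()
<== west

==> maze.move(east)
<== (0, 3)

==> maze.sense(south)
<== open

==> stack.push(south)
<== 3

==> maze.move(south)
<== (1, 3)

==> maze.sense(south)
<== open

==> stack.push(south)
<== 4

==> maze.move(south)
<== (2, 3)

==> maze.sense(west)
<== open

==> stack.push(west)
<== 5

==> maze.move(west)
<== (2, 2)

==> maze.sense(west)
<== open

==> stack.push(west)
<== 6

==> maze.move(west)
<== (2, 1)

==> maze.sense(south)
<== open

==> stack.push(south)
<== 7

==> maze.move(south)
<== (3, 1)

==> maze.sense(west)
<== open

==> stack.push(west)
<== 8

==> maze.move(west)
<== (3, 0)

==> maze.sense(south)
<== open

==> stack.push(south)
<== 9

==> maze.move(south)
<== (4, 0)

==> maze.sense(east)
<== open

==> stack.push(east)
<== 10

==> maze.move(east)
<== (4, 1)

==> maze.sense(east)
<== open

==> stack.push(east)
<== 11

==> maze.move(east)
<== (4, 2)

==> maze.sense(north)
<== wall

==> maze.sense(east)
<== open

==> stack.push(east)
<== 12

==> maze.move(east)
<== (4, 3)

==> maze.sense(north)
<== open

==> stack.push(north)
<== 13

==> maze.move(north)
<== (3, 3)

==> maze.sense(east)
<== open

==> stack.push(east)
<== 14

==> maze.move(east)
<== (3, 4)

==> maze.sense(north)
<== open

==> stack.push(north)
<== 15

==> maze.move(north)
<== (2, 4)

==> maze.sense(east)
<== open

==> stack.push(east)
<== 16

==> maze.move(east)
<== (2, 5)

==> maze.sense(north)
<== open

==> stack.push(north)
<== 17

==> maze.move(north)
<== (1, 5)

==> maze.sense(north)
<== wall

==> stack.pop()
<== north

==> maze.move(south)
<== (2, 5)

==> maze.sense(south)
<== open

==> stack.push(south)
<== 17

==> maze.move(south)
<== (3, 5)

==> maze.sense(south)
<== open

==> stack.push(south)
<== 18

==> maze.move(south)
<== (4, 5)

==> maze.sense(west)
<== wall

==> maze.sense(south)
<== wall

==> stack.pop()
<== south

==> maze.move(north)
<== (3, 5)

==> stack.pop()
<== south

==> maze.move(north)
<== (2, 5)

==> stack.pop()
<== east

==> maze.move(west)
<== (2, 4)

==> stack.pop()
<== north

==> maze.move(south)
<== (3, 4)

==> stack.pop()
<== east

==> maze.move(west)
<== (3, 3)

==> stack.pop()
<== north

==> maze.move(south)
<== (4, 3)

==> maze.sense(south)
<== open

==> stack.push(south)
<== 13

==> maze.move(south)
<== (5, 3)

==> maze.sense(west)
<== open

==> stack.push(west)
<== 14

==> maze.move(west)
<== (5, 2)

==> maze.sense(west)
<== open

==> stack.push(west)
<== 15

==> maze.move(west)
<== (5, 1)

==> maze.sense(west)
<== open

==> stack.push(west)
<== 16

==> maze.move(west)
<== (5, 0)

==> maze.sense(south)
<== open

==> stack.push(south)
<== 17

==> maze.move(south)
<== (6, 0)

==> maze.sense(east)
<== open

==> stack.push(east)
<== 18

==> maze.move(east)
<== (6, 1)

==> maze.sense(east)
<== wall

==> maze.sense(south)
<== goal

==> maze.move(south)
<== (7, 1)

Answer: (7, 1)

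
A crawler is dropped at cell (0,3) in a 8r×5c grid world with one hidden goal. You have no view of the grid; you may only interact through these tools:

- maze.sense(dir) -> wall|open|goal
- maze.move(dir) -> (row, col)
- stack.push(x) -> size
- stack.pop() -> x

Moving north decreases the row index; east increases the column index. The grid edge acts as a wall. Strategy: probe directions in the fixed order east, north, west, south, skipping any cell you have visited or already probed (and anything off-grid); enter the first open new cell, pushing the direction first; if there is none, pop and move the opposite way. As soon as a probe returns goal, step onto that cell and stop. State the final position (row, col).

Then maze.sense with dir→east, giving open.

Calling stack.push with x→east, giving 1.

Invoking maze.move with dir→east, which returns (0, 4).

Using maze.sense with dir→south, giving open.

I invoke stack.push with x→south, → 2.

I invoke maze.move with dir→south, → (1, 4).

I call maze.sense with dir→west, yielding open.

I invoke stack.push with x→west, and see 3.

I run maze.move with dir→west, and see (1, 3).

Next I call maze.sense with dir→west, and see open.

I run stack.push with x→west, and observe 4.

I call maze.move with dir→west, → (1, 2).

I run maze.sense with dir→north, yielding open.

I run stack.push with x→north, : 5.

I use maze.move with dir→north, and see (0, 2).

I run maze.sense with dir→west, and observe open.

I invoke stack.push with x→west, and get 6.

I try maze.move with dir→west, and see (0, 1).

Calling maze.sense with dir→west, and see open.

I run stack.push with x→west, giving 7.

I invoke maze.move with dir→west, → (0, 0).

Using maze.sense with dir→south, and get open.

I use stack.push with x→south, and observe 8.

I invoke maze.move with dir→south, and get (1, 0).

I run maze.sense with dir→east, and observe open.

I use stack.push with x→east, and get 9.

Now I run maze.move with dir→east, yielding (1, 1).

Invoking maze.sense with dir→south, yielding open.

I invoke stack.push with x→south, and see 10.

I call maze.move with dir→south, : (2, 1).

I invoke maze.sense with dir→east, and see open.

Now I run stack.push with x→east, yielding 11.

I try maze.move with dir→east, — result: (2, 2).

I run maze.sense with dir→east, giving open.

Calling stack.push with x→east, : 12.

I try maze.move with dir→east, and see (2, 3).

Invoking maze.sense with dir→east, and observe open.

Now I run stack.push with x→east, : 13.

I use maze.move with dir→east, yielding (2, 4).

I call maze.sense with dir→south, — result: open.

I call stack.push with x→south, and see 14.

Invoking maze.move with dir→south, giving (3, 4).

I call maze.sense with dir→west, — result: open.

I use stack.push with x→west, yielding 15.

I try maze.move with dir→west, — result: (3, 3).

Invoking maze.sense with dir→west, → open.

I run stack.push with x→west, and observe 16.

Then maze.move with dir→west, and see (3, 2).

Now I run maze.sense with dir→west, and see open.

I try stack.push with x→west, → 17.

Invoking maze.move with dir→west, which returns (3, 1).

Now I run maze.sense with dir→west, → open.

Next I call stack.push with x→west, yielding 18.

Calling maze.move with dir→west, giving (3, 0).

Calling maze.sense with dir→north, yielding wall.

I use maze.sense with dir→south, giving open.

Invoking stack.push with x→south, and see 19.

I invoke maze.move with dir→south, — result: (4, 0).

Then maze.sense with dir→east, → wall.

I invoke maze.sense with dir→south, — result: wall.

Next I call stack.pop(), giving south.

Now I run maze.move with dir→north, and see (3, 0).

I invoke stack.pop, — result: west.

I run maze.move with dir→east, giving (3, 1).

Invoking stack.pop, yielding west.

I call maze.move with dir→east, : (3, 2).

I run maze.sense with dir→south, which returns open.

Using stack.push with x→south, — result: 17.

Next I call maze.move with dir→south, which returns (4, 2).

I try maze.sense with dir→east, and see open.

I invoke stack.push with x→east, yielding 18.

Then maze.move with dir→east, — result: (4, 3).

I use maze.sense with dir→east, — result: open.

Then stack.push with x→east, : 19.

I use maze.move with dir→east, : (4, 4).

Using maze.sense with dir→south, → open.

Using stack.push with x→south, yielding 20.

I run maze.move with dir→south, giving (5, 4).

Next I call maze.sense with dir→west, and see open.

Calling stack.push with x→west, and observe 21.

Invoking maze.move with dir→west, : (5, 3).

I run maze.sense with dir→west, and see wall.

Calling maze.sense with dir→south, and see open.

I invoke stack.push with x→south, → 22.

Next I call maze.move with dir→south, and see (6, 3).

I call maze.sense with dir→east, and observe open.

Next I call stack.push with x→east, yielding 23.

I invoke maze.move with dir→east, giving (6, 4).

Using maze.sense with dir→south, and observe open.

I use stack.push with x→south, and see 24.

I invoke maze.move with dir→south, which returns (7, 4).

Then maze.sense with dir→west, and observe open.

Calling stack.push with x→west, yielding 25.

Now I run maze.move with dir→west, : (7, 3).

Using maze.sense with dir→west, yielding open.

I try stack.push with x→west, → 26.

I run maze.move with dir→west, — result: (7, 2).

Invoking maze.sense with dir→north, : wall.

Next I call maze.sense with dir→west, and get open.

I call stack.push with x→west, and see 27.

Using maze.move with dir→west, and see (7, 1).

Then maze.sense with dir→north, → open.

Now I run stack.push with x→north, → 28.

I run maze.move with dir→north, which returns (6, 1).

I call maze.sense with dir→north, and observe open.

I try stack.push with x→north, : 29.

I invoke maze.move with dir→north, which returns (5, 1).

I try stack.pop(), which returns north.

I invoke maze.move with dir→south, : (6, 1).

I invoke maze.sense with dir→west, yielding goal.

Invoking maze.move with dir→west, → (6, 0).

Answer: (6, 0)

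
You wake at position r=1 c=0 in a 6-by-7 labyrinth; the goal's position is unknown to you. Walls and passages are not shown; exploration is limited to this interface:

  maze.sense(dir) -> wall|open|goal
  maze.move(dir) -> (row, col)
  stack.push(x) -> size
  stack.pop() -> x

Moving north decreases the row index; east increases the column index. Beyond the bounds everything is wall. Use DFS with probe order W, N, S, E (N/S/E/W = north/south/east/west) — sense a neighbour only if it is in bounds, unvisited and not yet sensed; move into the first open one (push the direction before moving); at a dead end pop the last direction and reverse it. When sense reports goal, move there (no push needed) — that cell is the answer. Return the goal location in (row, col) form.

Do: maze.sense[dir: north]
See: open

Do: stack.push[x: north]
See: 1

Do: maze.move[dir: north]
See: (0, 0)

Do: maze.sense[dir: east]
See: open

Do: stack.push[x: east]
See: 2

Do: maze.move[dir: east]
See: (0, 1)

Do: maze.sense[dir: south]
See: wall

Do: maze.sense[dir: east]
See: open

Do: stack.push[x: east]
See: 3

Do: maze.move[dir: east]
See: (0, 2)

Do: maze.sense[dir: south]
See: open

Do: stack.push[x: south]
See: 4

Do: maze.move[dir: south]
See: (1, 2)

Do: maze.sense[dir: south]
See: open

Do: stack.push[x: south]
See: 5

Do: maze.move[dir: south]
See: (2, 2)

Do: maze.sense[dir: west]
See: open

Do: stack.push[x: west]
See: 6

Do: maze.move[dir: west]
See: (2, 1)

Do: maze.sense[dir: west]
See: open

Do: stack.push[x: west]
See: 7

Do: maze.move[dir: west]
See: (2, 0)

Do: maze.sense[dir: south]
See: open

Do: stack.push[x: south]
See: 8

Do: maze.move[dir: south]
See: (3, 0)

Do: maze.sense[dir: south]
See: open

Do: stack.push[x: south]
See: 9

Do: maze.move[dir: south]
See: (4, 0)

Do: maze.sense[dir: south]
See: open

Do: stack.push[x: south]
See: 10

Do: maze.move[dir: south]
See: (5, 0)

Do: maze.sense[dir: east]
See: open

Do: stack.push[x: east]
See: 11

Do: maze.move[dir: east]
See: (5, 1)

Do: maze.sense[dir: north]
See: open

Do: stack.push[x: north]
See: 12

Do: maze.move[dir: north]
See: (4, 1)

Do: maze.sense[dir: north]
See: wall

Do: maze.sense[dir: east]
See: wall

Do: stack.pop[]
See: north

Do: maze.move[dir: south]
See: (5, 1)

Do: maze.sense[dir: east]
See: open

Do: stack.push[x: east]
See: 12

Do: maze.move[dir: east]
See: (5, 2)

Do: maze.sense[dir: east]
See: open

Do: stack.push[x: east]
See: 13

Do: maze.move[dir: east]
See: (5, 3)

Do: maze.sense[dir: north]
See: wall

Do: maze.sense[dir: east]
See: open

Do: stack.push[x: east]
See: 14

Do: maze.move[dir: east]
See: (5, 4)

Do: maze.sense[dir: north]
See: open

Do: stack.push[x: north]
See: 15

Do: maze.move[dir: north]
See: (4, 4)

Do: maze.sense[dir: north]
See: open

Do: stack.push[x: north]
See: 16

Do: maze.move[dir: north]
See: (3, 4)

Do: maze.sense[dir: west]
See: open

Do: stack.push[x: west]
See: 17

Do: maze.move[dir: west]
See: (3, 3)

Do: maze.sense[dir: west]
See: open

Do: stack.push[x: west]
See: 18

Do: maze.move[dir: west]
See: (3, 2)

Do: stack.pop[]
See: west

Do: maze.move[dir: east]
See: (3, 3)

Do: maze.sense[dir: north]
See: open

Do: stack.push[x: north]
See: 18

Do: maze.move[dir: north]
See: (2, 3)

Do: maze.sense[dir: north]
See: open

Do: stack.push[x: north]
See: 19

Do: maze.move[dir: north]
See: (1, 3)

Do: maze.sense[dir: north]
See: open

Do: stack.push[x: north]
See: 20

Do: maze.move[dir: north]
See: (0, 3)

Do: maze.sense[dir: east]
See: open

Do: stack.push[x: east]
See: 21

Do: maze.move[dir: east]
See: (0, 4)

Do: maze.sense[dir: south]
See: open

Do: stack.push[x: south]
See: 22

Do: maze.move[dir: south]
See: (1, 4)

Do: maze.sense[dir: south]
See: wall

Do: maze.sense[dir: east]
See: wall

Do: stack.pop[]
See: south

Do: maze.move[dir: north]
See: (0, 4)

Do: maze.sense[dir: east]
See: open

Do: stack.push[x: east]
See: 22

Do: maze.move[dir: east]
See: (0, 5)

Do: maze.sense[dir: east]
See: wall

Do: stack.pop[]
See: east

Do: maze.move[dir: west]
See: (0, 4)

Do: stack.pop[]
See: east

Do: maze.move[dir: west]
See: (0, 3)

Do: stack.pop[]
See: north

Do: maze.move[dir: south]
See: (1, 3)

Do: stack.pop[]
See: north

Do: maze.move[dir: south]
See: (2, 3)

Do: stack.pop[]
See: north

Do: maze.move[dir: south]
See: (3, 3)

Do: stack.pop[]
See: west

Do: maze.move[dir: east]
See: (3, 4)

Do: maze.sense[dir: east]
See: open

Do: stack.push[x: east]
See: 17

Do: maze.move[dir: east]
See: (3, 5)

Do: maze.sense[dir: north]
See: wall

Do: maze.sense[dir: south]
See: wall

Do: maze.sense[dir: east]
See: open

Do: stack.push[x: east]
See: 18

Do: maze.move[dir: east]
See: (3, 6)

Do: maze.sense[dir: north]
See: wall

Do: maze.sense[dir: south]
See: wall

Do: stack.pop[]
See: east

Do: maze.move[dir: west]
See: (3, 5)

Do: stack.pop[]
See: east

Do: maze.move[dir: west]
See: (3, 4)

Do: stack.pop[]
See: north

Do: maze.move[dir: south]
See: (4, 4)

Do: stack.pop[]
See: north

Do: maze.move[dir: south]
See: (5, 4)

Do: maze.sense[dir: east]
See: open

Do: stack.push[x: east]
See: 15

Do: maze.move[dir: east]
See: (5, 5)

Do: maze.sense[dir: east]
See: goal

Do: maze.move[dir: east]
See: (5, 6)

Answer: (5, 6)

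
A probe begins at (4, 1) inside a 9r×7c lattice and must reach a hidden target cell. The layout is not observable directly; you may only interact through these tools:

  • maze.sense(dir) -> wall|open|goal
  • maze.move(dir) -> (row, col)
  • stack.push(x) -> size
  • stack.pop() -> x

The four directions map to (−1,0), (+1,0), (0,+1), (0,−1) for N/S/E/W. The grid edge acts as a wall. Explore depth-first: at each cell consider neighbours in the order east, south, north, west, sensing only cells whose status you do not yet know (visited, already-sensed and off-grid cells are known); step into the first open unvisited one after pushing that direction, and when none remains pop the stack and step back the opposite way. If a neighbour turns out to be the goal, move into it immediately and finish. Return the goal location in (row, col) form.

→ maze.sense(east)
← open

→ stack.push(east)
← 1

→ maze.move(east)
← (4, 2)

→ maze.sense(east)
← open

→ stack.push(east)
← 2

→ maze.move(east)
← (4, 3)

→ maze.sense(east)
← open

→ stack.push(east)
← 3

→ maze.move(east)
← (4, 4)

→ maze.sense(east)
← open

→ stack.push(east)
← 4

→ maze.move(east)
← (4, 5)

→ maze.sense(east)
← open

→ stack.push(east)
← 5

→ maze.move(east)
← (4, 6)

→ maze.sense(south)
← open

→ stack.push(south)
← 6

→ maze.move(south)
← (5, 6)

→ maze.sense(south)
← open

→ stack.push(south)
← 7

→ maze.move(south)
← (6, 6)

→ maze.sense(south)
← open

→ stack.push(south)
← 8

→ maze.move(south)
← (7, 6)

→ maze.sense(south)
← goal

→ maze.move(south)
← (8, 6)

Answer: (8, 6)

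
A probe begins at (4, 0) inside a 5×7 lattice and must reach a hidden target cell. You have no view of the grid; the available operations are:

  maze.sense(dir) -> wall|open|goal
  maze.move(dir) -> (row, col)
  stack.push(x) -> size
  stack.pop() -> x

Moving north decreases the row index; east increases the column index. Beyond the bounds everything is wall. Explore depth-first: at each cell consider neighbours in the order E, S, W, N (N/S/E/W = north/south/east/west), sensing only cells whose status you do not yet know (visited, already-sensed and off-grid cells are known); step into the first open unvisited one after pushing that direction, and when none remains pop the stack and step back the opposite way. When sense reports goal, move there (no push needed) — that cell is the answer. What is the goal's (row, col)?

-> maze.sense(dir→east)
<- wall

-> maze.sense(dir→north)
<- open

-> stack.push(x→north)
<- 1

-> maze.move(dir→north)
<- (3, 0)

-> maze.sense(dir→east)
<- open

-> stack.push(x→east)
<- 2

-> maze.move(dir→east)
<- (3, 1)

-> maze.sense(dir→east)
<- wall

-> maze.sense(dir→north)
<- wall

-> stack.pop()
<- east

-> maze.move(dir→west)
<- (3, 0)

-> maze.sense(dir→north)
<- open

-> stack.push(x→north)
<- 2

-> maze.move(dir→north)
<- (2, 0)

-> maze.sense(dir→north)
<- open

-> stack.push(x→north)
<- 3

-> maze.move(dir→north)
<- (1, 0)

-> maze.sense(dir→east)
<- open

-> stack.push(x→east)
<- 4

-> maze.move(dir→east)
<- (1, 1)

-> maze.sense(dir→east)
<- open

-> stack.push(x→east)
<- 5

-> maze.move(dir→east)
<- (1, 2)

-> maze.sense(dir→east)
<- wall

-> maze.sense(dir→south)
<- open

-> stack.push(x→south)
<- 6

-> maze.move(dir→south)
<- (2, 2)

-> maze.sense(dir→east)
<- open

-> stack.push(x→east)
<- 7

-> maze.move(dir→east)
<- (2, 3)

-> maze.sense(dir→east)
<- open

-> stack.push(x→east)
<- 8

-> maze.move(dir→east)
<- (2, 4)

-> maze.sense(dir→east)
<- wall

-> maze.sense(dir→south)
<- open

-> stack.push(x→south)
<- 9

-> maze.move(dir→south)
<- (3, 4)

-> maze.sense(dir→east)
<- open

-> stack.push(x→east)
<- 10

-> maze.move(dir→east)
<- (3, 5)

-> maze.sense(dir→east)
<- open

-> stack.push(x→east)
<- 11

-> maze.move(dir→east)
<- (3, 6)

-> maze.sense(dir→south)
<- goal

-> maze.move(dir→south)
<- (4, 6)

Answer: (4, 6)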